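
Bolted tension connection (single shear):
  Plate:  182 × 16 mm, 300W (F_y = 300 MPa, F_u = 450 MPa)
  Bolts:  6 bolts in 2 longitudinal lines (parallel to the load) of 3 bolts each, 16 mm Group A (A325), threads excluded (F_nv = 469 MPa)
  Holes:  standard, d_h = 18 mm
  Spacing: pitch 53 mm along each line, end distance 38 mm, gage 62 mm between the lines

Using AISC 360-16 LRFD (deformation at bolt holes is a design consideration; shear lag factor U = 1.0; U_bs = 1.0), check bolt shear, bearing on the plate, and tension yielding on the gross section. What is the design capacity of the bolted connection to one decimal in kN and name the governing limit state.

Bolt shear: A_b = π(16)²/4 = 201.06 mm². φR_n = 0.75 × 469 × 201.06 × 6 × 1 = 424.3 kN.
Bearing (16 mm plate, F_u = 450 MPa): end bolts L_c = 38 − 18/2 = 29, R_n = min(1.2×29×16×450, 2.4×16×16×450) = 250.56 kN/bolt; interior L_c = 53 − 18 = 35, R_n = 276.48 kN/bolt. φR_n = 0.75 × (2×250.56 + 4×276.48) = 1205.3 kN.
Tension yield (gross): A_g = 182×16 = 2912 mm². φR_n = 0.90 × 300 × 2912 = 786.2 kN.
Governing: min(424.3, 1205.3, 786.2) = 424.3 kN → bolt shear.

424.3 kN (bolt shear governs)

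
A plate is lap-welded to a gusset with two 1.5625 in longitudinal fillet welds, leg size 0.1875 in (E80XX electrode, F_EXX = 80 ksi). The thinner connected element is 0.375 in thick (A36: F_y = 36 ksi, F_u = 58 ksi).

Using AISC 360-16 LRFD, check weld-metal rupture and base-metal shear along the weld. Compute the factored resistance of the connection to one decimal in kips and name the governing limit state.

Weld metal: throat = 0.707×0.1875 = 0.13256 in, L = 2×1.5625 = 3.125 in. φR_n = 0.75 × 0.6 × 80 × 0.13256 × 3.125 = 14.9 kips.
Base metal shear (0.375 in plate): yield φR_n = 1.0×0.6×36×0.375×3.125 = 25.3 kips; rupture φR_n = 0.75×0.6×58×0.375×3.125 = 30.6 kips; take 25.3 kips (yield).
Governing: min(14.9, 25.3) = 14.9 kips → weld metal.

14.9 kips (weld metal governs)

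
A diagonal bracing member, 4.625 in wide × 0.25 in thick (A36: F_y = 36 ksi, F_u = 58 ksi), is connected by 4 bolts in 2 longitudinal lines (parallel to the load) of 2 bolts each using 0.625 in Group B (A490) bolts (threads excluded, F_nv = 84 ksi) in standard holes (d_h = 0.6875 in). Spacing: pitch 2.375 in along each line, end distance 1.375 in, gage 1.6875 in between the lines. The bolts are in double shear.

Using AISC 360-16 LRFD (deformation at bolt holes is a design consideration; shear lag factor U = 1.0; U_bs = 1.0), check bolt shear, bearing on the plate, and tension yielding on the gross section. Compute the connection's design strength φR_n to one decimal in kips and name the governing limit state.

37.5 kips (gross-section yield governs)

Bolt shear: A_b = π(0.625)²/4 = 0.3068 in². φR_n = 0.75 × 84 × 0.3068 × 4 × 2 = 154.6 kips.
Bearing (0.25 in plate, F_u = 58 ksi): end bolts L_c = 1.375 − 0.6875/2 = 1.03125, R_n = min(1.2×1.03125×0.25×58, 2.4×0.625×0.25×58) = 17.944 kips/bolt; interior L_c = 2.375 − 0.6875 = 1.6875, R_n = 21.75 kips/bolt. φR_n = 0.75 × (2×17.944 + 2×21.75) = 59.5 kips.
Tension yield (gross): A_g = 4.625×0.25 = 1.1563 in². φR_n = 0.90 × 36 × 1.1563 = 37.5 kips.
Governing: min(154.6, 59.5, 37.5) = 37.5 kips → gross-section yield.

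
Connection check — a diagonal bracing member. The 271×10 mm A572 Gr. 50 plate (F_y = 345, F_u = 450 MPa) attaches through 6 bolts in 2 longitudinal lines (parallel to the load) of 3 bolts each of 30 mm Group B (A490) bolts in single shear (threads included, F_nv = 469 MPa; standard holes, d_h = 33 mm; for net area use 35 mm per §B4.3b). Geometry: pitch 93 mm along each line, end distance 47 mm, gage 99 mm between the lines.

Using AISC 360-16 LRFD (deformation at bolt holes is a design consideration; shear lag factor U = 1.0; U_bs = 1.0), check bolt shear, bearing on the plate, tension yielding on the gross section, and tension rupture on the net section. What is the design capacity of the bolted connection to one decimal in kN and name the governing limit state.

Bolt shear: A_b = π(30)²/4 = 706.86 mm². φR_n = 0.75 × 469 × 706.86 × 6 × 1 = 1491.8 kN.
Bearing (10 mm plate, F_u = 450 MPa): end bolts L_c = 47 − 33/2 = 30.5, R_n = min(1.2×30.5×10×450, 2.4×30×10×450) = 164.7 kN/bolt; interior L_c = 93 − 33 = 60, R_n = 324 kN/bolt. φR_n = 0.75 × (2×164.7 + 4×324) = 1219.1 kN.
Tension yield (gross): A_g = 271×10 = 2710 mm². φR_n = 0.90 × 345 × 2710 = 841.5 kN.
Tension rupture (net): A_n = (271 − 2×35)×10 = 2010 mm² (U = 1.0, A_e = A_n). φR_n = 0.75 × 450 × 2010 = 678.4 kN.
Governing: min(1491.8, 1219.1, 841.5, 678.4) = 678.4 kN → net-section rupture.

678.4 kN (net-section rupture governs)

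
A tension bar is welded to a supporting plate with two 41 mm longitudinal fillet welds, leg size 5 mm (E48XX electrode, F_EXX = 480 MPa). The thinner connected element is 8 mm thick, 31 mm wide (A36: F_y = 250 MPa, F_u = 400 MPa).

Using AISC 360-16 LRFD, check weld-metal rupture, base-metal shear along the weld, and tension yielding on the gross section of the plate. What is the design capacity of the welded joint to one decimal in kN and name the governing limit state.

55.8 kN (gross-section yield governs)

Weld metal: throat = 0.707×5 = 3.535 mm, L = 2×41 = 82 mm. φR_n = 0.75 × 0.6 × 480 × 3.535 × 82 = 62.6 kN.
Base metal shear (8 mm plate): yield φR_n = 1.0×0.6×250×8×82 = 98.4 kN; rupture φR_n = 0.75×0.6×400×8×82 = 118.1 kN; take 98.4 kN (yield).
Tension yield (gross): A_g = 31×8 = 248 mm². φR_n = 0.90 × 250 × 248 = 55.8 kN.
Governing: min(62.6, 98.4, 55.8) = 55.8 kN → gross-section yield.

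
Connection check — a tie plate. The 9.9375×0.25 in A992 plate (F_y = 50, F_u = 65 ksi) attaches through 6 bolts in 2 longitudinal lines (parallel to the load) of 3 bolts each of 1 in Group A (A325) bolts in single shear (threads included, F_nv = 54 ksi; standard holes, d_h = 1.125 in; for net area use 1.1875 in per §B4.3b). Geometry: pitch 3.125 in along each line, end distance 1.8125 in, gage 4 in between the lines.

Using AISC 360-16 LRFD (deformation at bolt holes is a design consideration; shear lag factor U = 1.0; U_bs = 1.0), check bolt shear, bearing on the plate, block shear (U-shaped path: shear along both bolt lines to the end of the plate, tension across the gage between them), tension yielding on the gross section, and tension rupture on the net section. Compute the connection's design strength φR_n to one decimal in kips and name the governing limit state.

92.2 kips (net-section rupture governs)

Bolt shear: A_b = π(1)²/4 = 0.7854 in². φR_n = 0.75 × 54 × 0.7854 × 6 × 1 = 190.9 kips.
Bearing (0.25 in plate, F_u = 65 ksi): end bolts L_c = 1.8125 − 1.125/2 = 1.25, R_n = min(1.2×1.25×0.25×65, 2.4×1×0.25×65) = 24.375 kips/bolt; interior L_c = 3.125 − 1.125 = 2, R_n = 39 kips/bolt. φR_n = 0.75 × (2×24.375 + 4×39) = 153.6 kips.
Block shear: shear path 2×[1.8125+2×3.125] = 2×8.0625 in, A_gv = 4.0313, A_nv = 2×(8.0625 − 2.5×1.1875)×0.25 = 2.5469 in²; tension across gage: (4 − 1×1.1875)×0.25 = 0.70313 in². R_n = min(0.6×65×2.5469, 0.6×50×4.0313) + 1.0×65×0.70313 = min(99.329, 120.94) + 45.703 = 145.03 kips. φR_n = 0.75 × 145.03 = 108.8 kips.
Tension yield (gross): A_g = 9.9375×0.25 = 2.4844 in². φR_n = 0.90 × 50 × 2.4844 = 111.8 kips.
Tension rupture (net): A_n = (9.9375 − 2×1.1875)×0.25 = 1.8906 in² (U = 1.0, A_e = A_n). φR_n = 0.75 × 65 × 1.8906 = 92.2 kips.
Governing: min(190.9, 153.6, 108.8, 111.8, 92.2) = 92.2 kips → net-section rupture.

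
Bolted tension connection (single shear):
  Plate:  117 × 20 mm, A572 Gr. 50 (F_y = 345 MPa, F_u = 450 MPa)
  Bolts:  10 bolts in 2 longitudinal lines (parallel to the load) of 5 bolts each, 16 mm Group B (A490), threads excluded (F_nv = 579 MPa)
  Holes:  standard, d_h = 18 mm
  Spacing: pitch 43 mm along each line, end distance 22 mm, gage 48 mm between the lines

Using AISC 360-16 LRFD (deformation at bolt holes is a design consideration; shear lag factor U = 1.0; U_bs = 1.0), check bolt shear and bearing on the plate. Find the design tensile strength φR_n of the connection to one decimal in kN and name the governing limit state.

873.1 kN (bolt shear governs)

Bolt shear: A_b = π(16)²/4 = 201.06 mm². φR_n = 0.75 × 579 × 201.06 × 10 × 1 = 873.1 kN.
Bearing (20 mm plate, F_u = 450 MPa): end bolts L_c = 22 − 18/2 = 13, R_n = min(1.2×13×20×450, 2.4×16×20×450) = 140.4 kN/bolt; interior L_c = 43 − 18 = 25, R_n = 270 kN/bolt. φR_n = 0.75 × (2×140.4 + 8×270) = 1830.6 kN.
Governing: min(873.1, 1830.6) = 873.1 kN → bolt shear.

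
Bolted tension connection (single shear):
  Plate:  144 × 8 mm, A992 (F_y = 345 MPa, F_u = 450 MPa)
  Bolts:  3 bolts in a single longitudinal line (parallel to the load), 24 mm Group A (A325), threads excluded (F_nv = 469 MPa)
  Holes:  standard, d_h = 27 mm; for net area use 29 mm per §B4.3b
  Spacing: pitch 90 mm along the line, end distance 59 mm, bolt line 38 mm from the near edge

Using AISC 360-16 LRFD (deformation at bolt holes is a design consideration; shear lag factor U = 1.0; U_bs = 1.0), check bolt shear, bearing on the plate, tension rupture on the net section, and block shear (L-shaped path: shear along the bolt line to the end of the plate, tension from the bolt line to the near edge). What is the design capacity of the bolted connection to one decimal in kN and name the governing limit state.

Bolt shear: A_b = π(24)²/4 = 452.39 mm². φR_n = 0.75 × 469 × 452.39 × 3 × 1 = 477.4 kN.
Bearing (8 mm plate, F_u = 450 MPa): end bolts L_c = 59 − 27/2 = 45.5, R_n = min(1.2×45.5×8×450, 2.4×24×8×450) = 196.56 kN/bolt; interior L_c = 90 − 27 = 63, R_n = 207.36 kN/bolt. φR_n = 0.75 × (1×196.56 + 2×207.36) = 458.5 kN.
Tension rupture (net): A_n = (144 − 1×29)×8 = 920 mm² (U = 1.0, A_e = A_n). φR_n = 0.75 × 450 × 920 = 310.5 kN.
Block shear: shear path 1×[59+2×90] = 1×239 mm, A_gv = 1912, A_nv = 1×(239 − 2.5×29)×8 = 1332 mm²; tension to near edge: (38 − 0.5×29)×8 = 188 mm². R_n = min(0.6×450×1332, 0.6×345×1912) + 1.0×450×188 = min(359.64, 395.78) + 84.6 = 444.24 kN. φR_n = 0.75 × 444.24 = 333.2 kN.
Governing: min(477.4, 458.5, 310.5, 333.2) = 310.5 kN → net-section rupture.

310.5 kN (net-section rupture governs)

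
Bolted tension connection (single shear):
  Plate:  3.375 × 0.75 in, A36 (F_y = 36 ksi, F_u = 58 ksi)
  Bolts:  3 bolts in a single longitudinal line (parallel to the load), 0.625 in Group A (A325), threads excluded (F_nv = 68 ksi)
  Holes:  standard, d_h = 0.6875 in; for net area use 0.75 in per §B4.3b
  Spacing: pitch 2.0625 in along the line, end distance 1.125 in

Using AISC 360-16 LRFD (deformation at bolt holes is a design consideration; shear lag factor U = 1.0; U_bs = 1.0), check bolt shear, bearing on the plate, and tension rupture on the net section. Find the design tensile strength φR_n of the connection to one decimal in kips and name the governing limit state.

46.9 kips (bolt shear governs)

Bolt shear: A_b = π(0.625)²/4 = 0.3068 in². φR_n = 0.75 × 68 × 0.3068 × 3 × 1 = 46.9 kips.
Bearing (0.75 in plate, F_u = 58 ksi): end bolts L_c = 1.125 − 0.6875/2 = 0.78125, R_n = min(1.2×0.78125×0.75×58, 2.4×0.625×0.75×58) = 40.781 kips/bolt; interior L_c = 2.0625 − 0.6875 = 1.375, R_n = 65.25 kips/bolt. φR_n = 0.75 × (1×40.781 + 2×65.25) = 128.5 kips.
Tension rupture (net): A_n = (3.375 − 1×0.75)×0.75 = 1.9688 in² (U = 1.0, A_e = A_n). φR_n = 0.75 × 58 × 1.9688 = 85.6 kips.
Governing: min(46.9, 128.5, 85.6) = 46.9 kips → bolt shear.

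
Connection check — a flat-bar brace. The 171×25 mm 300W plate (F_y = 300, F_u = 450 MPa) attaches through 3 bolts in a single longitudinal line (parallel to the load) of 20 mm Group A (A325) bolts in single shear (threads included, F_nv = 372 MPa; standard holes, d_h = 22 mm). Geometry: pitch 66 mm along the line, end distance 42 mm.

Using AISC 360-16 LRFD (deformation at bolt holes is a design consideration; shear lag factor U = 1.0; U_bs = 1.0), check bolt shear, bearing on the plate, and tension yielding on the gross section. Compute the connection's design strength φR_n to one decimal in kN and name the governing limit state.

263.0 kN (bolt shear governs)

Bolt shear: A_b = π(20)²/4 = 314.16 mm². φR_n = 0.75 × 372 × 314.16 × 3 × 1 = 263.0 kN.
Bearing (25 mm plate, F_u = 450 MPa): end bolts L_c = 42 − 22/2 = 31, R_n = min(1.2×31×25×450, 2.4×20×25×450) = 418.5 kN/bolt; interior L_c = 66 − 22 = 44, R_n = 540 kN/bolt. φR_n = 0.75 × (1×418.5 + 2×540) = 1123.9 kN.
Tension yield (gross): A_g = 171×25 = 4275 mm². φR_n = 0.90 × 300 × 4275 = 1154.3 kN.
Governing: min(263.0, 1123.9, 1154.3) = 263.0 kN → bolt shear.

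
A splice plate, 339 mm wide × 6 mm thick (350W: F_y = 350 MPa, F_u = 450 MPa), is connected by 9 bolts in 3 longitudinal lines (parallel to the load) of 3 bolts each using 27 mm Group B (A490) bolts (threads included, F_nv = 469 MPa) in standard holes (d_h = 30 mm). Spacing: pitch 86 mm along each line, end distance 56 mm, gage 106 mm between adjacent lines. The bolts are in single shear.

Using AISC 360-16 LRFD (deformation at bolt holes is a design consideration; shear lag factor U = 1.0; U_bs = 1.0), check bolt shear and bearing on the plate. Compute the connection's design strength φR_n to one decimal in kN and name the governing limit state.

Bolt shear: A_b = π(27)²/4 = 572.56 mm². φR_n = 0.75 × 469 × 572.56 × 9 × 1 = 1812.6 kN.
Bearing (6 mm plate, F_u = 450 MPa): end bolts L_c = 56 − 30/2 = 41, R_n = min(1.2×41×6×450, 2.4×27×6×450) = 132.84 kN/bolt; interior L_c = 86 − 30 = 56, R_n = 174.96 kN/bolt. φR_n = 0.75 × (3×132.84 + 6×174.96) = 1086.2 kN.
Governing: min(1812.6, 1086.2) = 1086.2 kN → bearing.

1086.2 kN (bearing governs)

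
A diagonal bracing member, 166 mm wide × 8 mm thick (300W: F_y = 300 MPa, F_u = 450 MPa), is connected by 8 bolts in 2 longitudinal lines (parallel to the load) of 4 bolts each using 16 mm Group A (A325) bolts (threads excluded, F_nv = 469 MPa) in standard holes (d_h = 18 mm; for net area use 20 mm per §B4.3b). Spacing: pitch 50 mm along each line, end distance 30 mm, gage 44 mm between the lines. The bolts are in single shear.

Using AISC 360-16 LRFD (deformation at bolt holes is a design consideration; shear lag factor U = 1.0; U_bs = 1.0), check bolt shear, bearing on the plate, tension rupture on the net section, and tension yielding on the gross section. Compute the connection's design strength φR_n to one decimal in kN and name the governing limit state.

340.2 kN (net-section rupture governs)

Bolt shear: A_b = π(16)²/4 = 201.06 mm². φR_n = 0.75 × 469 × 201.06 × 8 × 1 = 565.8 kN.
Bearing (8 mm plate, F_u = 450 MPa): end bolts L_c = 30 − 18/2 = 21, R_n = min(1.2×21×8×450, 2.4×16×8×450) = 90.72 kN/bolt; interior L_c = 50 − 18 = 32, R_n = 138.24 kN/bolt. φR_n = 0.75 × (2×90.72 + 6×138.24) = 758.2 kN.
Tension rupture (net): A_n = (166 − 2×20)×8 = 1008 mm² (U = 1.0, A_e = A_n). φR_n = 0.75 × 450 × 1008 = 340.2 kN.
Tension yield (gross): A_g = 166×8 = 1328 mm². φR_n = 0.90 × 300 × 1328 = 358.6 kN.
Governing: min(565.8, 758.2, 340.2, 358.6) = 340.2 kN → net-section rupture.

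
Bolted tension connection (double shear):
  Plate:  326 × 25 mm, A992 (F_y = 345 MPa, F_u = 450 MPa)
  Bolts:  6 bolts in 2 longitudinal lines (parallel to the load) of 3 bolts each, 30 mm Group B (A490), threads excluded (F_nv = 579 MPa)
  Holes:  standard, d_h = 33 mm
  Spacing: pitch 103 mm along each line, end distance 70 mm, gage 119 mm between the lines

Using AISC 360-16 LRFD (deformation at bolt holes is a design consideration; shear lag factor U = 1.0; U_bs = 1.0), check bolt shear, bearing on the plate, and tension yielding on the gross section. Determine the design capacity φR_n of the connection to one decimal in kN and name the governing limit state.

2530.6 kN (gross-section yield governs)

Bolt shear: A_b = π(30)²/4 = 706.86 mm². φR_n = 0.75 × 579 × 706.86 × 6 × 2 = 3683.4 kN.
Bearing (25 mm plate, F_u = 450 MPa): end bolts L_c = 70 − 33/2 = 53.5, R_n = min(1.2×53.5×25×450, 2.4×30×25×450) = 722.25 kN/bolt; interior L_c = 103 − 33 = 70, R_n = 810 kN/bolt. φR_n = 0.75 × (2×722.25 + 4×810) = 3513.4 kN.
Tension yield (gross): A_g = 326×25 = 8150 mm². φR_n = 0.90 × 345 × 8150 = 2530.6 kN.
Governing: min(3683.4, 3513.4, 2530.6) = 2530.6 kN → gross-section yield.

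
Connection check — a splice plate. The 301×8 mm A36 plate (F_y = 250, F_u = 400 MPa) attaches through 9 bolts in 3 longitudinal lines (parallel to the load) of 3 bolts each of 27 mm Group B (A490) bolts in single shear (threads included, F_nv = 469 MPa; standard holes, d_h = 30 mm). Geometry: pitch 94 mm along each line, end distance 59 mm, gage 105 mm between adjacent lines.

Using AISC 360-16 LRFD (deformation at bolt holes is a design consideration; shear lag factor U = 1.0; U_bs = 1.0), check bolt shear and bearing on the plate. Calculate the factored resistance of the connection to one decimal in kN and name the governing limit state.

Bolt shear: A_b = π(27)²/4 = 572.56 mm². φR_n = 0.75 × 469 × 572.56 × 9 × 1 = 1812.6 kN.
Bearing (8 mm plate, F_u = 400 MPa): end bolts L_c = 59 − 30/2 = 44, R_n = min(1.2×44×8×400, 2.4×27×8×400) = 168.96 kN/bolt; interior L_c = 94 − 30 = 64, R_n = 207.36 kN/bolt. φR_n = 0.75 × (3×168.96 + 6×207.36) = 1313.3 kN.
Governing: min(1812.6, 1313.3) = 1313.3 kN → bearing.

1313.3 kN (bearing governs)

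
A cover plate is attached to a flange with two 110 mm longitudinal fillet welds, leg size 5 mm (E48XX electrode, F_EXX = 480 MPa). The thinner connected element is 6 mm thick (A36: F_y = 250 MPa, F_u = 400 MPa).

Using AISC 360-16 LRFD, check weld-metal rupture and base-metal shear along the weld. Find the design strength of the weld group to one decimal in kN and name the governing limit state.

Weld metal: throat = 0.707×5 = 3.535 mm, L = 2×110 = 220 mm. φR_n = 0.75 × 0.6 × 480 × 3.535 × 220 = 168.0 kN.
Base metal shear (6 mm plate): yield φR_n = 1.0×0.6×250×6×220 = 198.0 kN; rupture φR_n = 0.75×0.6×400×6×220 = 237.6 kN; take 198.0 kN (yield).
Governing: min(168.0, 198.0) = 168.0 kN → weld metal.

168.0 kN (weld metal governs)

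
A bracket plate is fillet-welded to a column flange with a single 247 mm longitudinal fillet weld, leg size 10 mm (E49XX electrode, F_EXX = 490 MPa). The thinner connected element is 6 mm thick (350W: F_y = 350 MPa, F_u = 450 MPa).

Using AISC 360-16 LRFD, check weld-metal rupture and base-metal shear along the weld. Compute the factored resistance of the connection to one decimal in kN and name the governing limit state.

Weld metal: throat = 0.707×10 = 7.07 mm, L = 247 mm. φR_n = 0.75 × 0.6 × 490 × 7.07 × 247 = 385.1 kN.
Base metal shear (6 mm plate): yield φR_n = 1.0×0.6×350×6×247 = 311.2 kN; rupture φR_n = 0.75×0.6×450×6×247 = 300.1 kN; take 300.1 kN (rupture).
Governing: min(385.1, 300.1) = 300.1 kN → base-metal shear.

300.1 kN (base-metal shear governs)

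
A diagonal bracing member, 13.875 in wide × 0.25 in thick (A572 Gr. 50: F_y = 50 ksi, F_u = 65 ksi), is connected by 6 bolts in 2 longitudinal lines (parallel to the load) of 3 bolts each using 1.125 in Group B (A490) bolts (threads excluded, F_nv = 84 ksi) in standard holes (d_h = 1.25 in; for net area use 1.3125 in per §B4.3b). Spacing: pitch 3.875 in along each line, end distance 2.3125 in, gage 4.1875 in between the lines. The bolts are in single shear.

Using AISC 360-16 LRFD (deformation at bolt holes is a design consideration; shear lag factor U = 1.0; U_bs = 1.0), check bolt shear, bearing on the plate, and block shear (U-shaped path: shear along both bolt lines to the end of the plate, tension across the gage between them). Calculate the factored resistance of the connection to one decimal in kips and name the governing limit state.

Bolt shear: A_b = π(1.125)²/4 = 0.99402 in². φR_n = 0.75 × 84 × 0.99402 × 6 × 1 = 375.7 kips.
Bearing (0.25 in plate, F_u = 65 ksi): end bolts L_c = 2.3125 − 1.25/2 = 1.6875, R_n = min(1.2×1.6875×0.25×65, 2.4×1.125×0.25×65) = 32.906 kips/bolt; interior L_c = 3.875 − 1.25 = 2.625, R_n = 43.875 kips/bolt. φR_n = 0.75 × (2×32.906 + 4×43.875) = 181.0 kips.
Block shear: shear path 2×[2.3125+2×3.875] = 2×10.0625 in, A_gv = 5.0313, A_nv = 2×(10.0625 − 2.5×1.3125)×0.25 = 3.3906 in²; tension across gage: (4.1875 − 1×1.3125)×0.25 = 0.71875 in². R_n = min(0.6×65×3.3906, 0.6×50×5.0313) + 1.0×65×0.71875 = min(132.23, 150.94) + 46.719 = 178.95 kips. φR_n = 0.75 × 178.95 = 134.2 kips.
Governing: min(375.7, 181.0, 134.2) = 134.2 kips → block shear.

134.2 kips (block shear governs)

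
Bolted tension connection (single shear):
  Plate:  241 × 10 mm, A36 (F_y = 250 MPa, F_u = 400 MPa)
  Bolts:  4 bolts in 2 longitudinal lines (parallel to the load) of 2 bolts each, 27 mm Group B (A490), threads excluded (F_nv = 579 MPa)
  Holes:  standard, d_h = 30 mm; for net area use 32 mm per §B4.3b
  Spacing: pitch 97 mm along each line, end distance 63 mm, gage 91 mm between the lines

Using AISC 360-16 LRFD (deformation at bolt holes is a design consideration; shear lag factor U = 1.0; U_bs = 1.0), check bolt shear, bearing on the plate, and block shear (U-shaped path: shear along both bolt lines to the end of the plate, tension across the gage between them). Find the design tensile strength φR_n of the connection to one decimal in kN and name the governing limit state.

Bolt shear: A_b = π(27)²/4 = 572.56 mm². φR_n = 0.75 × 579 × 572.56 × 4 × 1 = 994.5 kN.
Bearing (10 mm plate, F_u = 400 MPa): end bolts L_c = 63 − 30/2 = 48, R_n = min(1.2×48×10×400, 2.4×27×10×400) = 230.4 kN/bolt; interior L_c = 97 − 30 = 67, R_n = 259.2 kN/bolt. φR_n = 0.75 × (2×230.4 + 2×259.2) = 734.4 kN.
Block shear: shear path 2×[63+1×97] = 2×160 mm, A_gv = 3200, A_nv = 2×(160 − 1.5×32)×10 = 2240 mm²; tension across gage: (91 − 1×32)×10 = 590 mm². R_n = min(0.6×400×2240, 0.6×250×3200) + 1.0×400×590 = min(537.6, 480) + 236 = 716 kN. φR_n = 0.75 × 716 = 537.0 kN.
Governing: min(994.5, 734.4, 537.0) = 537.0 kN → block shear.

537.0 kN (block shear governs)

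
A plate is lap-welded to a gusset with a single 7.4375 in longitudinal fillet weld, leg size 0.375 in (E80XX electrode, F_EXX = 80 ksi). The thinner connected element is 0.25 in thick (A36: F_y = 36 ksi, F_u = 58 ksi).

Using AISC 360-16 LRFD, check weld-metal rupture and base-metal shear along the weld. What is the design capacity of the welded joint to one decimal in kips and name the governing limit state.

40.2 kips (base-metal shear governs)

Weld metal: throat = 0.707×0.375 = 0.26513 in, L = 7.4375 in. φR_n = 0.75 × 0.6 × 80 × 0.26513 × 7.4375 = 71.0 kips.
Base metal shear (0.25 in plate): yield φR_n = 1.0×0.6×36×0.25×7.4375 = 40.2 kips; rupture φR_n = 0.75×0.6×58×0.25×7.4375 = 48.5 kips; take 40.2 kips (yield).
Governing: min(71.0, 40.2) = 40.2 kips → base-metal shear.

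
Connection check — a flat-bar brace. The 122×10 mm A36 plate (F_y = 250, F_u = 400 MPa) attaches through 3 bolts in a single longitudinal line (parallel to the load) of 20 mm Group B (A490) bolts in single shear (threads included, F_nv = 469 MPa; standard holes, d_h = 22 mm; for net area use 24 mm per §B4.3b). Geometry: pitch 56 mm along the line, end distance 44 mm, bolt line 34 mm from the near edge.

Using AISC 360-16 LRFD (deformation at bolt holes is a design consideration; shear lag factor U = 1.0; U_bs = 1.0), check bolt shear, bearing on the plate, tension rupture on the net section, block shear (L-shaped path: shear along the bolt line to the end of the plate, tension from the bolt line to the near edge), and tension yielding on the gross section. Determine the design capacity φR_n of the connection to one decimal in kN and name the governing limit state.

238.8 kN (block shear governs)

Bolt shear: A_b = π(20)²/4 = 314.16 mm². φR_n = 0.75 × 469 × 314.16 × 3 × 1 = 331.5 kN.
Bearing (10 mm plate, F_u = 400 MPa): end bolts L_c = 44 − 22/2 = 33, R_n = min(1.2×33×10×400, 2.4×20×10×400) = 158.4 kN/bolt; interior L_c = 56 − 22 = 34, R_n = 163.2 kN/bolt. φR_n = 0.75 × (1×158.4 + 2×163.2) = 363.6 kN.
Tension rupture (net): A_n = (122 − 1×24)×10 = 980 mm² (U = 1.0, A_e = A_n). φR_n = 0.75 × 400 × 980 = 294.0 kN.
Block shear: shear path 1×[44+2×56] = 1×156 mm, A_gv = 1560, A_nv = 1×(156 − 2.5×24)×10 = 960 mm²; tension to near edge: (34 − 0.5×24)×10 = 220 mm². R_n = min(0.6×400×960, 0.6×250×1560) + 1.0×400×220 = min(230.4, 234) + 88 = 318.4 kN. φR_n = 0.75 × 318.4 = 238.8 kN.
Tension yield (gross): A_g = 122×10 = 1220 mm². φR_n = 0.90 × 250 × 1220 = 274.5 kN.
Governing: min(331.5, 363.6, 294.0, 238.8, 274.5) = 238.8 kN → block shear.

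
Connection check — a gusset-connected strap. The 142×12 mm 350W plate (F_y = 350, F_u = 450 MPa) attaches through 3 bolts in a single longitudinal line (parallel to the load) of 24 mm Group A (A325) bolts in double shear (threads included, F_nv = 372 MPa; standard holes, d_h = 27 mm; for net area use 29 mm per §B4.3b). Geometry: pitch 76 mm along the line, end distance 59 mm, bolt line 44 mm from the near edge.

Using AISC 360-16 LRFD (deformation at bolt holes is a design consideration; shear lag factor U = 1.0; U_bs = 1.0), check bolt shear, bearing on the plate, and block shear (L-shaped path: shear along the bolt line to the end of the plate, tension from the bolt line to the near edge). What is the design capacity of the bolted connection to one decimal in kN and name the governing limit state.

Bolt shear: A_b = π(24)²/4 = 452.39 mm². φR_n = 0.75 × 372 × 452.39 × 3 × 2 = 757.3 kN.
Bearing (12 mm plate, F_u = 450 MPa): end bolts L_c = 59 − 27/2 = 45.5, R_n = min(1.2×45.5×12×450, 2.4×24×12×450) = 294.84 kN/bolt; interior L_c = 76 − 27 = 49, R_n = 311.04 kN/bolt. φR_n = 0.75 × (1×294.84 + 2×311.04) = 687.7 kN.
Block shear: shear path 1×[59+2×76] = 1×211 mm, A_gv = 2532, A_nv = 1×(211 − 2.5×29)×12 = 1662 mm²; tension to near edge: (44 − 0.5×29)×12 = 354 mm². R_n = min(0.6×450×1662, 0.6×350×2532) + 1.0×450×354 = min(448.74, 531.72) + 159.3 = 608.04 kN. φR_n = 0.75 × 608.04 = 456.0 kN.
Governing: min(757.3, 687.7, 456.0) = 456.0 kN → block shear.

456.0 kN (block shear governs)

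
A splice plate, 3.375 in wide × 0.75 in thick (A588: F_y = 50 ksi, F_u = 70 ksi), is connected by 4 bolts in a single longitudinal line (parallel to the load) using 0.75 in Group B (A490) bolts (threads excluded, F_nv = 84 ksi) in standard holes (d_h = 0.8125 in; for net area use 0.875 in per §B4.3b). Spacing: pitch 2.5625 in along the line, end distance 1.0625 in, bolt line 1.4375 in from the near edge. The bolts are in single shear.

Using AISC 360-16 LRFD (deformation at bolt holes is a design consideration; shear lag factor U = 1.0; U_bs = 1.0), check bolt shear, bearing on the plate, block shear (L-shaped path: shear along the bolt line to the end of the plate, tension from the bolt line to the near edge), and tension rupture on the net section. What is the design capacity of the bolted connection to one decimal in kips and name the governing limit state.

Bolt shear: A_b = π(0.75)²/4 = 0.44179 in². φR_n = 0.75 × 84 × 0.44179 × 4 × 1 = 111.3 kips.
Bearing (0.75 in plate, F_u = 70 ksi): end bolts L_c = 1.0625 − 0.8125/2 = 0.65625, R_n = min(1.2×0.65625×0.75×70, 2.4×0.75×0.75×70) = 41.344 kips/bolt; interior L_c = 2.5625 − 0.8125 = 1.75, R_n = 94.5 kips/bolt. φR_n = 0.75 × (1×41.344 + 3×94.5) = 243.6 kips.
Block shear: shear path 1×[1.0625+3×2.5625] = 1×8.75 in, A_gv = 6.5625, A_nv = 1×(8.75 − 3.5×0.875)×0.75 = 4.2656 in²; tension to near edge: (1.4375 − 0.5×0.875)×0.75 = 0.75 in². R_n = min(0.6×70×4.2656, 0.6×50×6.5625) + 1.0×70×0.75 = min(179.16, 196.88) + 52.5 = 231.66 kips. φR_n = 0.75 × 231.66 = 173.7 kips.
Tension rupture (net): A_n = (3.375 − 1×0.875)×0.75 = 1.875 in² (U = 1.0, A_e = A_n). φR_n = 0.75 × 70 × 1.875 = 98.4 kips.
Governing: min(111.3, 243.6, 173.7, 98.4) = 98.4 kips → net-section rupture.

98.4 kips (net-section rupture governs)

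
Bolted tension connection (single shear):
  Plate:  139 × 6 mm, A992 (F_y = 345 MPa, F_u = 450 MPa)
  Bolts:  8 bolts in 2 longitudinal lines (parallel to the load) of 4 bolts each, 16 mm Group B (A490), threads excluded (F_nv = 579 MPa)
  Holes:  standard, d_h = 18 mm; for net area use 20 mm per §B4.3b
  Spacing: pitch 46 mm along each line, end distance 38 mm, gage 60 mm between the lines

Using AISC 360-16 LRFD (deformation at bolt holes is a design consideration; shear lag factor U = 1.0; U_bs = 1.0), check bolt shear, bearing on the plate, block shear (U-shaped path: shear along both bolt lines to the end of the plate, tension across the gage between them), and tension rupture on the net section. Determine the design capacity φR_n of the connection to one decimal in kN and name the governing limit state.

Bolt shear: A_b = π(16)²/4 = 201.06 mm². φR_n = 0.75 × 579 × 201.06 × 8 × 1 = 698.5 kN.
Bearing (6 mm plate, F_u = 450 MPa): end bolts L_c = 38 − 18/2 = 29, R_n = min(1.2×29×6×450, 2.4×16×6×450) = 93.96 kN/bolt; interior L_c = 46 − 18 = 28, R_n = 90.72 kN/bolt. φR_n = 0.75 × (2×93.96 + 6×90.72) = 549.2 kN.
Block shear: shear path 2×[38+3×46] = 2×176 mm, A_gv = 2112, A_nv = 2×(176 − 3.5×20)×6 = 1272 mm²; tension across gage: (60 − 1×20)×6 = 240 mm². R_n = min(0.6×450×1272, 0.6×345×2112) + 1.0×450×240 = min(343.44, 437.18) + 108 = 451.44 kN. φR_n = 0.75 × 451.44 = 338.6 kN.
Tension rupture (net): A_n = (139 − 2×20)×6 = 594 mm² (U = 1.0, A_e = A_n). φR_n = 0.75 × 450 × 594 = 200.5 kN.
Governing: min(698.5, 549.2, 338.6, 200.5) = 200.5 kN → net-section rupture.

200.5 kN (net-section rupture governs)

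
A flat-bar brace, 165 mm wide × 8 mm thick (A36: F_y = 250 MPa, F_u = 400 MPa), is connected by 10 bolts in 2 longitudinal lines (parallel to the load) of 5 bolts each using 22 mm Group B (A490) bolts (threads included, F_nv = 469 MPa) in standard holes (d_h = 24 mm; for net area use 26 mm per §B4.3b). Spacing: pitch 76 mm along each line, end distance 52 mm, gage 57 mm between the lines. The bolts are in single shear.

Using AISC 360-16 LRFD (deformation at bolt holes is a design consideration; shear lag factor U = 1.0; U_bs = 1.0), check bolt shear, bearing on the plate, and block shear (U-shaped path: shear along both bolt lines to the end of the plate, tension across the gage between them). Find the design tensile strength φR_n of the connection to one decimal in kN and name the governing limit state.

715.2 kN (block shear governs)

Bolt shear: A_b = π(22)²/4 = 380.13 mm². φR_n = 0.75 × 469 × 380.13 × 10 × 1 = 1337.1 kN.
Bearing (8 mm plate, F_u = 400 MPa): end bolts L_c = 52 − 24/2 = 40, R_n = min(1.2×40×8×400, 2.4×22×8×400) = 153.6 kN/bolt; interior L_c = 76 − 24 = 52, R_n = 168.96 kN/bolt. φR_n = 0.75 × (2×153.6 + 8×168.96) = 1244.2 kN.
Block shear: shear path 2×[52+4×76] = 2×356 mm, A_gv = 5696, A_nv = 2×(356 − 4.5×26)×8 = 3824 mm²; tension across gage: (57 − 1×26)×8 = 248 mm². R_n = min(0.6×400×3824, 0.6×250×5696) + 1.0×400×248 = min(917.76, 854.4) + 99.2 = 953.6 kN. φR_n = 0.75 × 953.6 = 715.2 kN.
Governing: min(1337.1, 1244.2, 715.2) = 715.2 kN → block shear.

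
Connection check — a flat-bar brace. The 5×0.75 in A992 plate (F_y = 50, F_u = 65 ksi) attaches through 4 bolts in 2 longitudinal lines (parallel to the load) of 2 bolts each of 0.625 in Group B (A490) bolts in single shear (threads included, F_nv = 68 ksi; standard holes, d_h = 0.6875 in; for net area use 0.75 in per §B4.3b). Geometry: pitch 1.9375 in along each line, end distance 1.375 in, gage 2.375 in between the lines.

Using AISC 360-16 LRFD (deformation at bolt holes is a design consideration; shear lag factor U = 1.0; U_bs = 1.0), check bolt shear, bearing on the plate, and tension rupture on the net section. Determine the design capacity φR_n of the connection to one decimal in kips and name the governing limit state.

Bolt shear: A_b = π(0.625)²/4 = 0.3068 in². φR_n = 0.75 × 68 × 0.3068 × 4 × 1 = 62.6 kips.
Bearing (0.75 in plate, F_u = 65 ksi): end bolts L_c = 1.375 − 0.6875/2 = 1.03125, R_n = min(1.2×1.03125×0.75×65, 2.4×0.625×0.75×65) = 60.328 kips/bolt; interior L_c = 1.9375 − 0.6875 = 1.25, R_n = 73.125 kips/bolt. φR_n = 0.75 × (2×60.328 + 2×73.125) = 200.2 kips.
Tension rupture (net): A_n = (5 − 2×0.75)×0.75 = 2.625 in² (U = 1.0, A_e = A_n). φR_n = 0.75 × 65 × 2.625 = 128.0 kips.
Governing: min(62.6, 200.2, 128.0) = 62.6 kips → bolt shear.

62.6 kips (bolt shear governs)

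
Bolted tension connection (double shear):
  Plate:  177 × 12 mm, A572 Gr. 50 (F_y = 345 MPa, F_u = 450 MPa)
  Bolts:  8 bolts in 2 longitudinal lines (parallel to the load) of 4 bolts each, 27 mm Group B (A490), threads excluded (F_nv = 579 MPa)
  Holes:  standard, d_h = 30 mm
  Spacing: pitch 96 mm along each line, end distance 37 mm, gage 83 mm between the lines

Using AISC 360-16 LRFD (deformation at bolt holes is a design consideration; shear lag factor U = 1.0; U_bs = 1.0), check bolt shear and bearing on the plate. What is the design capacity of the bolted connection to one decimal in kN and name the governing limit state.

Bolt shear: A_b = π(27)²/4 = 572.56 mm². φR_n = 0.75 × 579 × 572.56 × 8 × 2 = 3978.1 kN.
Bearing (12 mm plate, F_u = 450 MPa): end bolts L_c = 37 − 30/2 = 22, R_n = min(1.2×22×12×450, 2.4×27×12×450) = 142.56 kN/bolt; interior L_c = 96 − 30 = 66, R_n = 349.92 kN/bolt. φR_n = 0.75 × (2×142.56 + 6×349.92) = 1788.5 kN.
Governing: min(3978.1, 1788.5) = 1788.5 kN → bearing.

1788.5 kN (bearing governs)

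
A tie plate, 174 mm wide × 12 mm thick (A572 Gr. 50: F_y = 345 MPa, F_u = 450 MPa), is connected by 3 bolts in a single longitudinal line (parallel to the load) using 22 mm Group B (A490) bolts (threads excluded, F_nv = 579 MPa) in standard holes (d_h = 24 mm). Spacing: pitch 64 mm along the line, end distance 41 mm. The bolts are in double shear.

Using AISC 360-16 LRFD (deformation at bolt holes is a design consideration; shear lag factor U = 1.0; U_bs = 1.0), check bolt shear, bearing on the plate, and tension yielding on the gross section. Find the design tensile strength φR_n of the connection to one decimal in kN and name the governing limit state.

Bolt shear: A_b = π(22)²/4 = 380.13 mm². φR_n = 0.75 × 579 × 380.13 × 3 × 2 = 990.4 kN.
Bearing (12 mm plate, F_u = 450 MPa): end bolts L_c = 41 − 24/2 = 29, R_n = min(1.2×29×12×450, 2.4×22×12×450) = 187.92 kN/bolt; interior L_c = 64 − 24 = 40, R_n = 259.2 kN/bolt. φR_n = 0.75 × (1×187.92 + 2×259.2) = 529.7 kN.
Tension yield (gross): A_g = 174×12 = 2088 mm². φR_n = 0.90 × 345 × 2088 = 648.3 kN.
Governing: min(990.4, 529.7, 648.3) = 529.7 kN → bearing.

529.7 kN (bearing governs)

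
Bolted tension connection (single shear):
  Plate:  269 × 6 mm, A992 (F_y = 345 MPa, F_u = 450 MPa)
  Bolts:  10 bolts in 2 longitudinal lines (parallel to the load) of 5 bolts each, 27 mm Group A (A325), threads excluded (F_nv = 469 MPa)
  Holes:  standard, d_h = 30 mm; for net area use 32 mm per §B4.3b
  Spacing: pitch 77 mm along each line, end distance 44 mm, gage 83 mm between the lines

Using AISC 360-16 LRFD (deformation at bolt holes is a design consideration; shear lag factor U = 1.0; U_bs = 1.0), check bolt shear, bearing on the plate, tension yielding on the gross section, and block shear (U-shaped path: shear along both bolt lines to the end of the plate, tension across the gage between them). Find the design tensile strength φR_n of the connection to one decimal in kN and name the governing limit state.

501.1 kN (gross-section yield governs)

Bolt shear: A_b = π(27)²/4 = 572.56 mm². φR_n = 0.75 × 469 × 572.56 × 10 × 1 = 2014.0 kN.
Bearing (6 mm plate, F_u = 450 MPa): end bolts L_c = 44 − 30/2 = 29, R_n = min(1.2×29×6×450, 2.4×27×6×450) = 93.96 kN/bolt; interior L_c = 77 − 30 = 47, R_n = 152.28 kN/bolt. φR_n = 0.75 × (2×93.96 + 8×152.28) = 1054.6 kN.
Tension yield (gross): A_g = 269×6 = 1614 mm². φR_n = 0.90 × 345 × 1614 = 501.1 kN.
Block shear: shear path 2×[44+4×77] = 2×352 mm, A_gv = 4224, A_nv = 2×(352 − 4.5×32)×6 = 2496 mm²; tension across gage: (83 − 1×32)×6 = 306 mm². R_n = min(0.6×450×2496, 0.6×345×4224) + 1.0×450×306 = min(673.92, 874.37) + 137.7 = 811.62 kN. φR_n = 0.75 × 811.62 = 608.7 kN.
Governing: min(2014.0, 1054.6, 501.1, 608.7) = 501.1 kN → gross-section yield.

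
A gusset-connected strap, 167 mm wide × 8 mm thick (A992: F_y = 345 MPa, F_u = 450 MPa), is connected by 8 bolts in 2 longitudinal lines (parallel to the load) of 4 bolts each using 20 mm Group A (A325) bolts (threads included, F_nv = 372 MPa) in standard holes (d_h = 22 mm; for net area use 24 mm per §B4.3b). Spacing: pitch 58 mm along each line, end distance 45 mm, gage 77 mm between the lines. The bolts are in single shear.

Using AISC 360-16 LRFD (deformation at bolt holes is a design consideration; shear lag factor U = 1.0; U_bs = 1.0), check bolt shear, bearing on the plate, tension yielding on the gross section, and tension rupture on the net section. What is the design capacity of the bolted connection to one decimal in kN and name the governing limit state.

321.3 kN (net-section rupture governs)

Bolt shear: A_b = π(20)²/4 = 314.16 mm². φR_n = 0.75 × 372 × 314.16 × 8 × 1 = 701.2 kN.
Bearing (8 mm plate, F_u = 450 MPa): end bolts L_c = 45 − 22/2 = 34, R_n = min(1.2×34×8×450, 2.4×20×8×450) = 146.88 kN/bolt; interior L_c = 58 − 22 = 36, R_n = 155.52 kN/bolt. φR_n = 0.75 × (2×146.88 + 6×155.52) = 920.2 kN.
Tension yield (gross): A_g = 167×8 = 1336 mm². φR_n = 0.90 × 345 × 1336 = 414.8 kN.
Tension rupture (net): A_n = (167 − 2×24)×8 = 952 mm² (U = 1.0, A_e = A_n). φR_n = 0.75 × 450 × 952 = 321.3 kN.
Governing: min(701.2, 920.2, 414.8, 321.3) = 321.3 kN → net-section rupture.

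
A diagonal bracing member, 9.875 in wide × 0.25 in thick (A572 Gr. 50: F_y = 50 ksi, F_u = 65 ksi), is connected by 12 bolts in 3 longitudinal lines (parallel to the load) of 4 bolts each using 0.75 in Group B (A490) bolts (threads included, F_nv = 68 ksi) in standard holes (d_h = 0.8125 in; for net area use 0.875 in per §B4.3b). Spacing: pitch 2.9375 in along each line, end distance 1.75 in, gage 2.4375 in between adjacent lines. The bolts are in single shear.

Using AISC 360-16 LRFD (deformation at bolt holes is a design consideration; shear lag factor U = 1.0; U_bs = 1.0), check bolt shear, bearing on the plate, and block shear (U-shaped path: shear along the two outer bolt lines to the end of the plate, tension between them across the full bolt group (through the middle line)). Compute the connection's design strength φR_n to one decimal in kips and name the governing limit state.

Bolt shear: A_b = π(0.75)²/4 = 0.44179 in². φR_n = 0.75 × 68 × 0.44179 × 12 × 1 = 270.4 kips.
Bearing (0.25 in plate, F_u = 65 ksi): end bolts L_c = 1.75 − 0.8125/2 = 1.34375, R_n = min(1.2×1.34375×0.25×65, 2.4×0.75×0.25×65) = 26.203 kips/bolt; interior L_c = 2.9375 − 0.8125 = 2.125, R_n = 29.25 kips/bolt. φR_n = 0.75 × (3×26.203 + 9×29.25) = 256.4 kips.
Block shear: shear path 2×[1.75+3×2.9375] = 2×10.5625 in, A_gv = 5.2813, A_nv = 2×(10.5625 − 3.5×0.875)×0.25 = 3.75 in²; tension across gage: (4.875 − 2×0.875)×0.25 = 0.78125 in². R_n = min(0.6×65×3.75, 0.6×50×5.2813) + 1.0×65×0.78125 = min(146.25, 158.44) + 50.781 = 197.03 kips. φR_n = 0.75 × 197.03 = 147.8 kips.
Governing: min(270.4, 256.4, 147.8) = 147.8 kips → block shear.

147.8 kips (block shear governs)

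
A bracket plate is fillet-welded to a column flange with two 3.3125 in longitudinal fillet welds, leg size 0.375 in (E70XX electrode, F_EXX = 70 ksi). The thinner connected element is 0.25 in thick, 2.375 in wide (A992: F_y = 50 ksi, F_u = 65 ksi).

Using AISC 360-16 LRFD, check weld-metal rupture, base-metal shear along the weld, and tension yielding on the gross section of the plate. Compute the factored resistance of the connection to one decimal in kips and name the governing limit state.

26.7 kips (gross-section yield governs)

Weld metal: throat = 0.707×0.375 = 0.26513 in, L = 2×3.3125 = 6.625 in. φR_n = 0.75 × 0.6 × 70 × 0.26513 × 6.625 = 55.3 kips.
Base metal shear (0.25 in plate): yield φR_n = 1.0×0.6×50×0.25×6.625 = 49.7 kips; rupture φR_n = 0.75×0.6×65×0.25×6.625 = 48.4 kips; take 48.4 kips (rupture).
Tension yield (gross): A_g = 2.375×0.25 = 0.59375 in². φR_n = 0.90 × 50 × 0.59375 = 26.7 kips.
Governing: min(55.3, 48.4, 26.7) = 26.7 kips → gross-section yield.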